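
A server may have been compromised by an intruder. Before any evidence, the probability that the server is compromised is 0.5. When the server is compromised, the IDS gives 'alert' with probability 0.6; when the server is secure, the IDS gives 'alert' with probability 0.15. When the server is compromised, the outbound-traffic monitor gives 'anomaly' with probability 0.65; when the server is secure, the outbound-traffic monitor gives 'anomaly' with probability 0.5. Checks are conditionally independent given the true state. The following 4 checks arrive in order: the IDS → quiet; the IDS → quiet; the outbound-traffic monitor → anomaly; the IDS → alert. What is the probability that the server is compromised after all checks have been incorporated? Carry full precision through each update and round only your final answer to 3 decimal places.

Each posterior becomes the prior for the next update.
After the IDS='quiet': P(compromised) = 0.4·0.5000 / (0.4·0.5000 + 0.85·0.5000) ≈ 0.3200
After the IDS='quiet': P(compromised) = 0.4·0.3200 / (0.4·0.3200 + 0.85·0.6800) ≈ 0.1813
After the outbound-traffic monitor='anomaly': P(compromised) = 0.65·0.1813 / (0.65·0.1813 + 0.5·0.8187) ≈ 0.2235
After the IDS='alert': P(compromised) = 0.6·0.2235 / (0.6·0.2235 + 0.15·0.7765) ≈ 0.5352

0.535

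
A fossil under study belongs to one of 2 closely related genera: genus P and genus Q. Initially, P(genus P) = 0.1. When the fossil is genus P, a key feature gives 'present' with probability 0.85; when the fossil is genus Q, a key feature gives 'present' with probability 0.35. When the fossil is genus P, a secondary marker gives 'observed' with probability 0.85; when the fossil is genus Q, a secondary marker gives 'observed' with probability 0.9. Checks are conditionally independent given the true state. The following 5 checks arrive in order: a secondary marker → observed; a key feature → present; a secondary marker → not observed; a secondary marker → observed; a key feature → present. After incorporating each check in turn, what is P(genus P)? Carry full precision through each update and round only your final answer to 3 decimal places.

0.467

After a secondary marker='observed': P(genus P) = 0.85·0.1000 / (0.85·0.1000 + 0.9·0.9000) ≈ 0.0950
After a key feature='present': P(genus P) = 0.85·0.0950 / (0.85·0.0950 + 0.35·0.9050) ≈ 0.2031
After a secondary marker='not observed': P(genus P) = 0.15·0.2031 / (0.15·0.2031 + 0.1·0.7969) ≈ 0.2766
After a secondary marker='observed': P(genus P) = 0.85·0.2766 / (0.85·0.2766 + 0.9·0.7234) ≈ 0.2653
After a key feature='present': P(genus P) = 0.85·0.2653 / (0.85·0.2653 + 0.35·0.7347) ≈ 0.4672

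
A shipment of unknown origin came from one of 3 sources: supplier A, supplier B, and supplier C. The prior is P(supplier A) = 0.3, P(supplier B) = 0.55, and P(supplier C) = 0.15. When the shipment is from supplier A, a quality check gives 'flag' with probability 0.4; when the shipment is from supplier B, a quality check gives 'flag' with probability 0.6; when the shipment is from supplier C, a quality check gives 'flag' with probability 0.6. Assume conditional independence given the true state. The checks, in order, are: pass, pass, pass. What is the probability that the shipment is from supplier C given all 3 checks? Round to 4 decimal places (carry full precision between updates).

0.0876

After 'pass': normaliser = 0.6·0.3000 + 0.4·0.5500 + 0.4·0.1500; P(supplier A) ≈ 0.3913, P(supplier B) ≈ 0.4783, P(supplier C) ≈ 0.1304
After 'pass': normaliser = 0.6·0.3913 + 0.4·0.4783 + 0.4·0.1304; P(supplier A) ≈ 0.4909, P(supplier B) ≈ 0.4000, P(supplier C) ≈ 0.1091
After 'pass': normaliser = 0.6·0.4909 + 0.4·0.4000 + 0.4·0.1091; P(supplier A) ≈ 0.5912, P(supplier B) ≈ 0.3212, P(supplier C) ≈ 0.0876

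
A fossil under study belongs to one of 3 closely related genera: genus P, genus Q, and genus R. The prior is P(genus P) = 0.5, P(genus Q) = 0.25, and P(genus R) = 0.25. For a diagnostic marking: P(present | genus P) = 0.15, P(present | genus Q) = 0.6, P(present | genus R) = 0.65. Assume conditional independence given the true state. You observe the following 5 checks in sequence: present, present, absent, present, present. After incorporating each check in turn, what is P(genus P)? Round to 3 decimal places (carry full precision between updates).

0.007

After 'present': normaliser = 0.15·0.5000 + 0.6·0.2500 + 0.65·0.2500; P(genus P) ≈ 0.1935, P(genus Q) ≈ 0.3871, P(genus R) ≈ 0.4194
After 'present': normaliser = 0.15·0.1935 + 0.6·0.3871 + 0.65·0.4194; P(genus P) ≈ 0.0544, P(genus Q) ≈ 0.4350, P(genus R) ≈ 0.5106
After 'absent': normaliser = 0.85·0.0544 + 0.4·0.4350 + 0.35·0.5106; P(genus P) ≈ 0.1159, P(genus Q) ≈ 0.4362, P(genus R) ≈ 0.4479
After 'present': normaliser = 0.15·0.1159 + 0.6·0.4362 + 0.65·0.4479; P(genus P) ≈ 0.0305, P(genus Q) ≈ 0.4589, P(genus R) ≈ 0.5106
After 'present': normaliser = 0.15·0.0305 + 0.6·0.4589 + 0.65·0.5106; P(genus P) ≈ 0.0075, P(genus Q) ≈ 0.4501, P(genus R) ≈ 0.5424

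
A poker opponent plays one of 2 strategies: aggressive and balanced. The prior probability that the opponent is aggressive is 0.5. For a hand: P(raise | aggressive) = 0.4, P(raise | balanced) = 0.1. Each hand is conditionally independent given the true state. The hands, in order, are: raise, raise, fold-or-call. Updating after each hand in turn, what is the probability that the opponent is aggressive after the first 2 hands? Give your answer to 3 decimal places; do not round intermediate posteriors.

Apply Bayes' rule sequentially, carrying P(aggressive) forward.
After 'raise': P(aggressive) = 0.4·0.5000 / (0.4·0.5000 + 0.1·0.5000) ≈ 0.8000
After 'raise': P(aggressive) = 0.4·0.8000 / (0.4·0.8000 + 0.1·0.2000) ≈ 0.9412

0.941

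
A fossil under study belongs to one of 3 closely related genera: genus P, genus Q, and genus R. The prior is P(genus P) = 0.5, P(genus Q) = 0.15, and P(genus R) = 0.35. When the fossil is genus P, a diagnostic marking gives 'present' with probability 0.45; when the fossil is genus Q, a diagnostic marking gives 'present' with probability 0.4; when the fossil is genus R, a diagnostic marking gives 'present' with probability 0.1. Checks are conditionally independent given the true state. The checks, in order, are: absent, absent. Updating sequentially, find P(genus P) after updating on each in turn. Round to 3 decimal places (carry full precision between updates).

Each posterior becomes the prior for the next update.
After 'absent': normaliser = 0.55·0.5000 + 0.6·0.1500 + 0.9·0.3500; P(genus P) ≈ 0.4044, P(genus Q) ≈ 0.1324, P(genus R) ≈ 0.4632
After 'absent': normaliser = 0.55·0.4044 + 0.6·0.1324 + 0.9·0.4632; P(genus P) ≈ 0.3095, P(genus Q) ≈ 0.1105, P(genus R) ≈ 0.5801

0.309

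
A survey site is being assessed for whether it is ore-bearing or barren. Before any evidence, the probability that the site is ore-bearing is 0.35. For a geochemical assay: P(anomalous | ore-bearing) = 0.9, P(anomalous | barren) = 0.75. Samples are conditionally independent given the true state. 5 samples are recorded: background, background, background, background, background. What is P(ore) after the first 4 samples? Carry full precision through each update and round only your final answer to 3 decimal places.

0.014

After 'background': P(ore) = 0.1·0.3500 / (0.1·0.3500 + 0.25·0.6500) ≈ 0.1772
After 'background': P(ore) = 0.1·0.1772 / (0.1·0.1772 + 0.25·0.8228) ≈ 0.0793
After 'background': P(ore) = 0.1·0.0793 / (0.1·0.0793 + 0.25·0.9207) ≈ 0.0333
After 'background': P(ore) = 0.1·0.0333 / (0.1·0.0333 + 0.25·0.9667) ≈ 0.0136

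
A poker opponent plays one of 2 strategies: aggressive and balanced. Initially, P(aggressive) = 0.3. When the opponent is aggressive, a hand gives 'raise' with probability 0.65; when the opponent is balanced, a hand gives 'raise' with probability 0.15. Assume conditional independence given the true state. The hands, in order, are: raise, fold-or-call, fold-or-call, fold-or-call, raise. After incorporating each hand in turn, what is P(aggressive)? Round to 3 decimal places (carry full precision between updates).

0.360

After 'raise': P(aggressive) = 0.65·0.3000 / (0.65·0.3000 + 0.15·0.7000) ≈ 0.6500
After 'fold-or-call': P(aggressive) = 0.35·0.6500 / (0.35·0.6500 + 0.85·0.3500) ≈ 0.4333
After 'fold-or-call': P(aggressive) = 0.35·0.4333 / (0.35·0.4333 + 0.85·0.5667) ≈ 0.2395
After 'fold-or-call': P(aggressive) = 0.35·0.2395 / (0.35·0.2395 + 0.85·0.7605) ≈ 0.1148
After 'raise': P(aggressive) = 0.65·0.1148 / (0.65·0.1148 + 0.15·0.8852) ≈ 0.3597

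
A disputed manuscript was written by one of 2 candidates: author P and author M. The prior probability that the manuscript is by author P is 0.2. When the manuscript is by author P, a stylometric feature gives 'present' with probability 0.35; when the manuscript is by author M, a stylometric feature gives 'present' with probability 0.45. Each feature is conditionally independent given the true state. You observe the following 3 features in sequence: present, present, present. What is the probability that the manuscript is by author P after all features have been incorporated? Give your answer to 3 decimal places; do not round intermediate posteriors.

Apply Bayes' rule sequentially, carrying P(author P) forward.
After 'present': P(author P) = 0.35·0.2000 / (0.35·0.2000 + 0.45·0.8000) ≈ 0.1628
After 'present': P(author P) = 0.35·0.1628 / (0.35·0.1628 + 0.45·0.8372) ≈ 0.1314
After 'present': P(author P) = 0.35·0.1314 / (0.35·0.1314 + 0.45·0.8686) ≈ 0.1052

0.105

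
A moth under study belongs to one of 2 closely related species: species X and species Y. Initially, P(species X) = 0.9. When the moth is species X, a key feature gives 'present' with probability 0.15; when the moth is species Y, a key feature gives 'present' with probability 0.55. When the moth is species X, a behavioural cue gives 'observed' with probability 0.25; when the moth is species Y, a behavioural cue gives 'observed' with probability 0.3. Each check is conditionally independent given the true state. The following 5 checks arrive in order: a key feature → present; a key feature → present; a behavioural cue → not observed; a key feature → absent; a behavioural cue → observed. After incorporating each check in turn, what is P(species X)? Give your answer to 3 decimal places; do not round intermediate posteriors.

0.530

Apply Bayes' rule sequentially, carrying P(species X) forward.
After a key feature='present': P(species X) = 0.15·0.9000 / (0.15·0.9000 + 0.55·0.1000) ≈ 0.7105
After a key feature='present': P(species X) = 0.15·0.7105 / (0.15·0.7105 + 0.55·0.2895) ≈ 0.4010
After a behavioural cue='not observed': P(species X) = 0.75·0.4010 / (0.75·0.4010 + 0.7·0.5990) ≈ 0.4177
After a key feature='absent': P(species X) = 0.85·0.4177 / (0.85·0.4177 + 0.45·0.5823) ≈ 0.5753
After a behavioural cue='observed': P(species X) = 0.25·0.5753 / (0.25·0.5753 + 0.3·0.4247) ≈ 0.5303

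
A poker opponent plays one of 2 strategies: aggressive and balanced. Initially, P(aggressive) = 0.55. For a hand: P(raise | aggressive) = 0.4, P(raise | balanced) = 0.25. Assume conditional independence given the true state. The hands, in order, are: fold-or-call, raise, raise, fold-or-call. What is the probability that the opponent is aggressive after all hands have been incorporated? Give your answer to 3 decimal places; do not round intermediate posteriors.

Apply Bayes' rule sequentially, carrying P(aggressive) forward.
After 'fold-or-call': P(aggressive) = 0.6·0.5500 / (0.6·0.5500 + 0.75·0.4500) ≈ 0.4944
After 'raise': P(aggressive) = 0.4·0.4944 / (0.4·0.4944 + 0.25·0.5056) ≈ 0.6101
After 'raise': P(aggressive) = 0.4·0.6101 / (0.4·0.6101 + 0.25·0.3899) ≈ 0.7145
After 'fold-or-call': P(aggressive) = 0.6·0.7145 / (0.6·0.7145 + 0.75·0.2855) ≈ 0.6669

0.667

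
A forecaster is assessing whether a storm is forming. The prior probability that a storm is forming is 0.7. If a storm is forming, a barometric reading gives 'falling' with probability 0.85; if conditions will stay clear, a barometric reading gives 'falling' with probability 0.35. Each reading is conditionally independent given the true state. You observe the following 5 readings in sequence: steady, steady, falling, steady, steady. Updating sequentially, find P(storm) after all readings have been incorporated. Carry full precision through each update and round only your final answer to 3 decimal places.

0.016

Apply Bayes' rule sequentially, carrying P(storm) forward.
After 'steady': P(storm) = 0.15·0.7000 / (0.15·0.7000 + 0.65·0.3000) ≈ 0.3500
After 'steady': P(storm) = 0.15·0.3500 / (0.15·0.3500 + 0.65·0.6500) ≈ 0.1105
After 'falling': P(storm) = 0.85·0.1105 / (0.85·0.1105 + 0.35·0.8895) ≈ 0.2318
After 'steady': P(storm) = 0.15·0.2318 / (0.15·0.2318 + 0.65·0.7682) ≈ 0.0651
After 'steady': P(storm) = 0.15·0.0651 / (0.15·0.0651 + 0.65·0.9349) ≈ 0.0158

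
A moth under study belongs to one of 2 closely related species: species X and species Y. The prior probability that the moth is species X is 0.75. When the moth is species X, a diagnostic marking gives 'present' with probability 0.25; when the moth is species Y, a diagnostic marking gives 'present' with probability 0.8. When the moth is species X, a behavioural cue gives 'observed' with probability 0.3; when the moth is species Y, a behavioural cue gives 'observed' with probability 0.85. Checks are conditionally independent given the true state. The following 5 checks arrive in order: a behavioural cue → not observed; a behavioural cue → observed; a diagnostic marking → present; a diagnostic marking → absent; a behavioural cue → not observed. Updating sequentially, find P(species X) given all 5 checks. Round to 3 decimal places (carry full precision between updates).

0.964

Each posterior becomes the prior for the next update.
After a behavioural cue='not observed': P(species X) = 0.7·0.7500 / (0.7·0.7500 + 0.15·0.2500) ≈ 0.9333
After a behavioural cue='observed': P(species X) = 0.3·0.9333 / (0.3·0.9333 + 0.85·0.0667) ≈ 0.8317
After a diagnostic marking='present': P(species X) = 0.25·0.8317 / (0.25·0.8317 + 0.8·0.1683) ≈ 0.6069
After a diagnostic marking='absent': P(species X) = 0.75·0.6069 / (0.75·0.6069 + 0.2·0.3931) ≈ 0.8527
After a behavioural cue='not observed': P(species X) = 0.7·0.8527 / (0.7·0.8527 + 0.15·0.1473) ≈ 0.9643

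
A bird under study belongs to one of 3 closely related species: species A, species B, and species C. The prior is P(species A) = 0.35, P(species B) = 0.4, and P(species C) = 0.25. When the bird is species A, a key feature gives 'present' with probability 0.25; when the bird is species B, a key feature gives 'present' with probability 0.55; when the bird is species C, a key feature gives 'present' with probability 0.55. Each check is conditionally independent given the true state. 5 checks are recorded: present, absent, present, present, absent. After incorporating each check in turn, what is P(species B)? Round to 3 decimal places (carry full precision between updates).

After 'present': normaliser = 0.25·0.3500 + 0.55·0.4000 + 0.55·0.2500; P(species A) ≈ 0.1966, P(species B) ≈ 0.4944, P(species C) ≈ 0.3090
After 'absent': normaliser = 0.75·0.1966 + 0.45·0.4944 + 0.45·0.3090; P(species A) ≈ 0.2897, P(species B) ≈ 0.4371, P(species C) ≈ 0.2732
After 'present': normaliser = 0.25·0.2897 + 0.55·0.4371 + 0.55·0.2732; P(species A) ≈ 0.1564, P(species B) ≈ 0.5191, P(species C) ≈ 0.3245
After 'present': normaliser = 0.25·0.1564 + 0.55·0.5191 + 0.55·0.3245; P(species A) ≈ 0.0777, P(species B) ≈ 0.5676, P(species C) ≈ 0.3547
After 'absent': normaliser = 0.75·0.0777 + 0.45·0.5676 + 0.45·0.3547; P(species A) ≈ 0.1232, P(species B) ≈ 0.5396, P(species C) ≈ 0.3372

0.540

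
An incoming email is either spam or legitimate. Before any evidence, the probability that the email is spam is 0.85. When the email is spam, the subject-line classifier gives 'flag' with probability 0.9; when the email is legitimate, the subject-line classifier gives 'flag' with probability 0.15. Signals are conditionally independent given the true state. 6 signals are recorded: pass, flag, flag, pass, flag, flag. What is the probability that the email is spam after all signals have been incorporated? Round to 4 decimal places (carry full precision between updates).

Each posterior becomes the prior for the next update.
After 'pass': P(spam) = 0.1·0.8500 / (0.1·0.8500 + 0.85·0.1500) ≈ 0.4000
After 'flag': P(spam) = 0.9·0.4000 / (0.9·0.4000 + 0.15·0.6000) ≈ 0.8000
After 'flag': P(spam) = 0.9·0.8000 / (0.9·0.8000 + 0.15·0.2000) ≈ 0.9600
After 'pass': P(spam) = 0.1·0.9600 / (0.1·0.9600 + 0.85·0.0400) ≈ 0.7385
After 'flag': P(spam) = 0.9·0.7385 / (0.9·0.7385 + 0.15·0.2615) ≈ 0.9443
After 'flag': P(spam) = 0.9·0.9443 / (0.9·0.9443 + 0.15·0.0557) ≈ 0.9903

0.9903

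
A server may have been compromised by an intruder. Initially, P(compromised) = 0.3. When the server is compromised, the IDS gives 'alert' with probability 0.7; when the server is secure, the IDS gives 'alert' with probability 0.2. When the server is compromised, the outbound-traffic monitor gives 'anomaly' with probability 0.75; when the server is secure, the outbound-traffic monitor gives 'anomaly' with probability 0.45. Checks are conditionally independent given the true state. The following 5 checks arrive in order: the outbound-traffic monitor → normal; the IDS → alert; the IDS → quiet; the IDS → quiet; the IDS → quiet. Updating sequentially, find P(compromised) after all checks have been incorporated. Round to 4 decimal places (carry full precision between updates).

0.0347

After the outbound-traffic monitor='normal': P(compromised) = 0.25·0.3000 / (0.25·0.3000 + 0.55·0.7000) ≈ 0.1630
After the IDS='alert': P(compromised) = 0.7·0.1630 / (0.7·0.1630 + 0.2·0.8370) ≈ 0.4054
After the IDS='quiet': P(compromised) = 0.3·0.4054 / (0.3·0.4054 + 0.8·0.5946) ≈ 0.2036
After the IDS='quiet': P(compromised) = 0.3·0.2036 / (0.3·0.2036 + 0.8·0.7964) ≈ 0.0875
After the IDS='quiet': P(compromised) = 0.3·0.0875 / (0.3·0.0875 + 0.8·0.9125) ≈ 0.0347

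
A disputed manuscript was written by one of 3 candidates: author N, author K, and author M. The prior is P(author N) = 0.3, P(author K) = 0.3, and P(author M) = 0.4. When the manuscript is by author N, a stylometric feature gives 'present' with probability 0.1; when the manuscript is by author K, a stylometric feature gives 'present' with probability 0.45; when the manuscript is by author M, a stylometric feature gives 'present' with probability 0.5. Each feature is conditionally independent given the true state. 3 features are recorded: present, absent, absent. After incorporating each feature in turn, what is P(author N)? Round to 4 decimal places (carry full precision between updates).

0.2111

After 'present': normaliser = 0.1·0.3000 + 0.45·0.3000 + 0.5·0.4000; P(author N) ≈ 0.0822, P(author K) ≈ 0.3699, P(author M) ≈ 0.5479
After 'absent': normaliser = 0.9·0.0822 + 0.55·0.3699 + 0.5·0.5479; P(author N) ≈ 0.1342, P(author K) ≈ 0.3689, P(author M) ≈ 0.4969
After 'absent': normaliser = 0.9·0.1342 + 0.55·0.3689 + 0.5·0.4969; P(author N) ≈ 0.2111, P(author K) ≈ 0.3547, P(author M) ≈ 0.4343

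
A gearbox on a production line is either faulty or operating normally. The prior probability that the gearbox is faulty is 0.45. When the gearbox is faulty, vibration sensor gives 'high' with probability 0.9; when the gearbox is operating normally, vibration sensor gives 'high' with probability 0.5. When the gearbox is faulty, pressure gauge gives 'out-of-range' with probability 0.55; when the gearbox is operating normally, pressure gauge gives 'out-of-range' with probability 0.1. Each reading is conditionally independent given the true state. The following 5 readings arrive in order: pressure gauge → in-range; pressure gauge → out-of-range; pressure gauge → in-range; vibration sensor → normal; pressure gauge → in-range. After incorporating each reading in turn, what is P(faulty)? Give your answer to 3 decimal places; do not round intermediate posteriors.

After pressure gauge='in-range': P(faulty) = 0.45·0.4500 / (0.45·0.4500 + 0.9·0.5500) ≈ 0.2903
After pressure gauge='out-of-range': P(faulty) = 0.55·0.2903 / (0.55·0.2903 + 0.1·0.7097) ≈ 0.6923
After pressure gauge='in-range': P(faulty) = 0.45·0.6923 / (0.45·0.6923 + 0.9·0.3077) ≈ 0.5294
After vibration sensor='normal': P(faulty) = 0.1·0.5294 / (0.1·0.5294 + 0.5·0.4706) ≈ 0.1837
After pressure gauge='in-range': P(faulty) = 0.45·0.1837 / (0.45·0.1837 + 0.9·0.8163) ≈ 0.1011

0.101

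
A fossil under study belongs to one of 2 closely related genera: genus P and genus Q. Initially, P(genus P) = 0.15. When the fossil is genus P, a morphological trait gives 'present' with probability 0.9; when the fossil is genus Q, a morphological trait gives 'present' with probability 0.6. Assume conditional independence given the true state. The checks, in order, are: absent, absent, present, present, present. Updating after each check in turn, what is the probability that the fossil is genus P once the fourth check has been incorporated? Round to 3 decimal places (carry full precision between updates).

0.024

After 'absent': P(genus P) = 0.1·0.1500 / (0.1·0.1500 + 0.4·0.8500) ≈ 0.0423
After 'absent': P(genus P) = 0.1·0.0423 / (0.1·0.0423 + 0.4·0.9577) ≈ 0.0109
After 'present': P(genus P) = 0.9·0.0109 / (0.9·0.0109 + 0.6·0.9891) ≈ 0.0163
After 'present': P(genus P) = 0.9·0.0163 / (0.9·0.0163 + 0.6·0.9837) ≈ 0.0242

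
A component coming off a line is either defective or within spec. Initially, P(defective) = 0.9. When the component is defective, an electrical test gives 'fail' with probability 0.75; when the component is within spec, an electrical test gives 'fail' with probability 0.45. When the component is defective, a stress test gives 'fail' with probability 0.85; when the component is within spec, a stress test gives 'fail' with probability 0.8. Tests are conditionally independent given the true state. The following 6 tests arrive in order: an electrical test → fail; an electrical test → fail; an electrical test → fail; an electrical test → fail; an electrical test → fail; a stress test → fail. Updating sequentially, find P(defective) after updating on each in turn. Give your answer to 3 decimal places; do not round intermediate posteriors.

Each posterior becomes the prior for the next update.
After an electrical test='fail': P(defective) = 0.75·0.9000 / (0.75·0.9000 + 0.45·0.1000) ≈ 0.9375
After an electrical test='fail': P(defective) = 0.75·0.9375 / (0.75·0.9375 + 0.45·0.0625) ≈ 0.9615
After an electrical test='fail': P(defective) = 0.75·0.9615 / (0.75·0.9615 + 0.45·0.0385) ≈ 0.9766
After an electrical test='fail': P(defective) = 0.75·0.9766 / (0.75·0.9766 + 0.45·0.0234) ≈ 0.9858
After an electrical test='fail': P(defective) = 0.75·0.9858 / (0.75·0.9858 + 0.45·0.0142) ≈ 0.9914
After a stress test='fail': P(defective) = 0.85·0.9914 / (0.85·0.9914 + 0.8·0.0086) ≈ 0.9919

0.992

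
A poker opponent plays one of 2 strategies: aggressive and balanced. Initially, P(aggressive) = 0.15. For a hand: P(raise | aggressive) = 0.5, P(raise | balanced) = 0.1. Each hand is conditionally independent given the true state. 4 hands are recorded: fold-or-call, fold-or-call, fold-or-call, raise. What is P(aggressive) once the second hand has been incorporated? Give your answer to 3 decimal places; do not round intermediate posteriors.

0.052

Apply Bayes' rule sequentially, carrying P(aggressive) forward.
After 'fold-or-call': P(aggressive) = 0.5·0.1500 / (0.5·0.1500 + 0.9·0.8500) ≈ 0.0893
After 'fold-or-call': P(aggressive) = 0.5·0.0893 / (0.5·0.0893 + 0.9·0.9107) ≈ 0.0517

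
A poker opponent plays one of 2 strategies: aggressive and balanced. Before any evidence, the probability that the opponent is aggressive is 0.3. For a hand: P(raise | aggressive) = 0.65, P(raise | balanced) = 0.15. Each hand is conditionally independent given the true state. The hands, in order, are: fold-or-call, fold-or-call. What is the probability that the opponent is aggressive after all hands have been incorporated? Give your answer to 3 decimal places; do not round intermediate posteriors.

0.068

After 'fold-or-call': P(aggressive) = 0.35·0.3000 / (0.35·0.3000 + 0.85·0.7000) ≈ 0.1500
After 'fold-or-call': P(aggressive) = 0.35·0.1500 / (0.35·0.1500 + 0.85·0.8500) ≈ 0.0677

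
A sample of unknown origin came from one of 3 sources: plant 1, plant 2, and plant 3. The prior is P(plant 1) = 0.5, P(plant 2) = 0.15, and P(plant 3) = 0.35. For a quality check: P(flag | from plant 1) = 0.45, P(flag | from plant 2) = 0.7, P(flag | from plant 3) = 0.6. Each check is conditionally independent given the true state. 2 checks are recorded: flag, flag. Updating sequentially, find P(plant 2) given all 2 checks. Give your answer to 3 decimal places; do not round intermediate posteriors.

After 'flag': normaliser = 0.45·0.5000 + 0.7·0.1500 + 0.6·0.3500; P(plant 1) ≈ 0.4167, P(plant 2) ≈ 0.1944, P(plant 3) ≈ 0.3889
After 'flag': normaliser = 0.45·0.4167 + 0.7·0.1944 + 0.6·0.3889; P(plant 1) ≈ 0.3367, P(plant 2) ≈ 0.2444, P(plant 3) ≈ 0.4190

0.244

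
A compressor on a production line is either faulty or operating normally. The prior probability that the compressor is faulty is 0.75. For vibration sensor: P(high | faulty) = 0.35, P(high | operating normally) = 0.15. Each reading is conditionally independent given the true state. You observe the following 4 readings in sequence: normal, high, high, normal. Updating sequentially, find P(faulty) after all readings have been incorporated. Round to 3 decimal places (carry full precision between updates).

After 'normal': P(faulty) = 0.65·0.7500 / (0.65·0.7500 + 0.85·0.2500) ≈ 0.6964
After 'high': P(faulty) = 0.35·0.6964 / (0.35·0.6964 + 0.15·0.3036) ≈ 0.8426
After 'high': P(faulty) = 0.35·0.8426 / (0.35·0.8426 + 0.15·0.1574) ≈ 0.9259
After 'normal': P(faulty) = 0.65·0.9259 / (0.65·0.9259 + 0.85·0.0741) ≈ 0.9052

0.905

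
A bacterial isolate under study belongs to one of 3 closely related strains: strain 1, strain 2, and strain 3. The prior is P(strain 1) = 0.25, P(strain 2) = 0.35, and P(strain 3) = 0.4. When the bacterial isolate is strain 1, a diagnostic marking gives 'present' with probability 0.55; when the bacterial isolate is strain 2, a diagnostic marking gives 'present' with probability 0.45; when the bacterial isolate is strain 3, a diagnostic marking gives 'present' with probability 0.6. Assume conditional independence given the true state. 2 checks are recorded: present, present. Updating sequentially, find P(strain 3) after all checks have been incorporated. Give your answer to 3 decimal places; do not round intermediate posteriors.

0.496

After 'present': normaliser = 0.55·0.2500 + 0.45·0.3500 + 0.6·0.4000; P(strain 1) ≈ 0.2570, P(strain 2) ≈ 0.2944, P(strain 3) ≈ 0.4486
After 'present': normaliser = 0.55·0.2570 + 0.45·0.2944 + 0.6·0.4486; P(strain 1) ≈ 0.2603, P(strain 2) ≈ 0.2440, P(strain 3) ≈ 0.4957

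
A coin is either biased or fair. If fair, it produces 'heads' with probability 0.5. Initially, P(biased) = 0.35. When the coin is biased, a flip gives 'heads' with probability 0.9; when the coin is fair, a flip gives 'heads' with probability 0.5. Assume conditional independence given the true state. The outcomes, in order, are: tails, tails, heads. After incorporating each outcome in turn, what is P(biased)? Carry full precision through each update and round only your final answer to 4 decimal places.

After 'tails': P(biased) = 0.1·0.3500 / (0.1·0.3500 + 0.5·0.6500) ≈ 0.0972
After 'tails': P(biased) = 0.1·0.0972 / (0.1·0.0972 + 0.5·0.9028) ≈ 0.0211
After 'heads': P(biased) = 0.9·0.0211 / (0.9·0.0211 + 0.5·0.9789) ≈ 0.0373

0.0373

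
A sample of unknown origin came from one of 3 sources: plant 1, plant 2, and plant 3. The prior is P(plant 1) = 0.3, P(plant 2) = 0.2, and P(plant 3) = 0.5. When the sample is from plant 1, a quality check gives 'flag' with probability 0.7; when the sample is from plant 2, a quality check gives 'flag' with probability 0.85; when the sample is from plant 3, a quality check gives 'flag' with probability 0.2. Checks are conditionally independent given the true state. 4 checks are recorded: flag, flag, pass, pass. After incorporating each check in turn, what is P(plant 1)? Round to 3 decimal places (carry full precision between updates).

After 'flag': normaliser = 0.7·0.3000 + 0.85·0.2000 + 0.2·0.5000; P(plant 1) ≈ 0.4375, P(plant 2) ≈ 0.3542, P(plant 3) ≈ 0.2083
After 'flag': normaliser = 0.7·0.4375 + 0.85·0.3542 + 0.2·0.2083; P(plant 1) ≈ 0.4719, P(plant 2) ≈ 0.4639, P(plant 3) ≈ 0.0642
After 'pass': normaliser = 0.3·0.4719 + 0.15·0.4639 + 0.8·0.0642; P(plant 1) ≈ 0.5393, P(plant 2) ≈ 0.2651, P(plant 3) ≈ 0.1957
After 'pass': normaliser = 0.3·0.5393 + 0.15·0.2651 + 0.8·0.1957; P(plant 1) ≈ 0.4518, P(plant 2) ≈ 0.1110, P(plant 3) ≈ 0.4371

0.452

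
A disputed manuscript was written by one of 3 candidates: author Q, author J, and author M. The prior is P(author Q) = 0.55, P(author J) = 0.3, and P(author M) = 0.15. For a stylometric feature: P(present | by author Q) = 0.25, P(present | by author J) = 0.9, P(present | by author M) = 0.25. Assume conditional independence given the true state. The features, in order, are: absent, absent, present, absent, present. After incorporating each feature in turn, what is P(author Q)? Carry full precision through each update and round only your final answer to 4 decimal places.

0.7755

Each posterior becomes the prior for the next update.
After 'absent': normaliser = 0.75·0.5500 + 0.1·0.3000 + 0.75·0.1500; P(author Q) ≈ 0.7432, P(author J) ≈ 0.0541, P(author M) ≈ 0.2027
After 'absent': normaliser = 0.75·0.7432 + 0.1·0.0541 + 0.75·0.2027; P(author Q) ≈ 0.7798, P(author J) ≈ 0.0076, P(author M) ≈ 0.2127
After 'present': normaliser = 0.25·0.7798 + 0.9·0.0076 + 0.25·0.2127; P(author Q) ≈ 0.7647, P(author J) ≈ 0.0267, P(author M) ≈ 0.2086
After 'absent': normaliser = 0.75·0.7647 + 0.1·0.0267 + 0.75·0.2086; P(author Q) ≈ 0.7829, P(author J) ≈ 0.0036, P(author M) ≈ 0.2135
After 'present': normaliser = 0.25·0.7829 + 0.9·0.0036 + 0.25·0.2135; P(author Q) ≈ 0.7755, P(author J) ≈ 0.0130, P(author M) ≈ 0.2115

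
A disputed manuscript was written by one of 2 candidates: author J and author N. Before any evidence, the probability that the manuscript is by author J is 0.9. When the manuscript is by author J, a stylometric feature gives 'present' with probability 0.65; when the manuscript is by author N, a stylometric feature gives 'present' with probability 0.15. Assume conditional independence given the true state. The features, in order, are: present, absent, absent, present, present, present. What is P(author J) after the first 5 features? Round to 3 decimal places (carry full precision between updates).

Apply Bayes' rule sequentially, carrying P(author J) forward.
After 'present': P(author J) = 0.65·0.9000 / (0.65·0.9000 + 0.15·0.1000) ≈ 0.9750
After 'absent': P(author J) = 0.35·0.9750 / (0.35·0.9750 + 0.85·0.0250) ≈ 0.9414
After 'absent': P(author J) = 0.35·0.9414 / (0.35·0.9414 + 0.85·0.0586) ≈ 0.8686
After 'present': P(author J) = 0.65·0.8686 / (0.65·0.8686 + 0.15·0.1314) ≈ 0.9663
After 'present': P(author J) = 0.65·0.9663 / (0.65·0.9663 + 0.15·0.0337) ≈ 0.9920

0.992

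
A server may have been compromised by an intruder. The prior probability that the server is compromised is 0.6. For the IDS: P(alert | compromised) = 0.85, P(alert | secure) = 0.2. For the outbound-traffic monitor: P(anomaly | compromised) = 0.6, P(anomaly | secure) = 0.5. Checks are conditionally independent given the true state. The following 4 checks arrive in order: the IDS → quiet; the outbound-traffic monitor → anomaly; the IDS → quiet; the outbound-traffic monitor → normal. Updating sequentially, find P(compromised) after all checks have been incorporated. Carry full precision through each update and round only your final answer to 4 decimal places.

0.0482

After the IDS='quiet': P(compromised) = 0.15·0.6000 / (0.15·0.6000 + 0.8·0.4000) ≈ 0.2195
After the outbound-traffic monitor='anomaly': P(compromised) = 0.6·0.2195 / (0.6·0.2195 + 0.5·0.7805) ≈ 0.2523
After the IDS='quiet': P(compromised) = 0.15·0.2523 / (0.15·0.2523 + 0.8·0.7477) ≈ 0.0595
After the outbound-traffic monitor='normal': P(compromised) = 0.4·0.0595 / (0.4·0.0595 + 0.5·0.9405) ≈ 0.0482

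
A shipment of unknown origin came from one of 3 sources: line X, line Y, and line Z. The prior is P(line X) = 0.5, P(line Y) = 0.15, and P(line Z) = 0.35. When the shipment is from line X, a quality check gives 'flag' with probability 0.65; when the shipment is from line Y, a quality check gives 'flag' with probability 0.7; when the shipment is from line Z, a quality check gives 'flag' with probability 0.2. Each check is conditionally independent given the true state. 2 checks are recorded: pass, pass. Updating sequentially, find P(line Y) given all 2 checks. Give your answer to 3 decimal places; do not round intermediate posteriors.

After 'pass': normaliser = 0.35·0.5000 + 0.3·0.1500 + 0.8·0.3500; P(line X) ≈ 0.3500, P(line Y) ≈ 0.0900, P(line Z) ≈ 0.5600
After 'pass': normaliser = 0.35·0.3500 + 0.3·0.0900 + 0.8·0.5600; P(line X) ≈ 0.2050, P(line Y) ≈ 0.0452, P(line Z) ≈ 0.7498

0.045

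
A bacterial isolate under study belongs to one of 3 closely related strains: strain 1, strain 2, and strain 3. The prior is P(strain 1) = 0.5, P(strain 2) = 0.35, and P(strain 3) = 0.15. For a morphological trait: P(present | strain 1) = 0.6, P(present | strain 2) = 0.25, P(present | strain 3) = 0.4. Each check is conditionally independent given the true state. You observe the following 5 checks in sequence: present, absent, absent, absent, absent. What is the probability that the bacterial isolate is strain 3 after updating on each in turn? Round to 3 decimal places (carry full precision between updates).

0.180

After 'present': normaliser = 0.6·0.5000 + 0.25·0.3500 + 0.4·0.1500; P(strain 1) ≈ 0.6704, P(strain 2) ≈ 0.1955, P(strain 3) ≈ 0.1341
After 'absent': normaliser = 0.4·0.6704 + 0.75·0.1955 + 0.6·0.1341; P(strain 1) ≈ 0.5415, P(strain 2) ≈ 0.2961, P(strain 3) ≈ 0.1624
After 'absent': normaliser = 0.4·0.5415 + 0.75·0.2961 + 0.6·0.1624; P(strain 1) ≈ 0.4040, P(strain 2) ≈ 0.4142, P(strain 3) ≈ 0.1818
After 'absent': normaliser = 0.4·0.4040 + 0.75·0.4142 + 0.6·0.1818; P(strain 1) ≈ 0.2780, P(strain 2) ≈ 0.5344, P(strain 3) ≈ 0.1876
After 'absent': normaliser = 0.4·0.2780 + 0.75·0.5344 + 0.6·0.1876; P(strain 1) ≈ 0.1780, P(strain 2) ≈ 0.6417, P(strain 3) ≈ 0.1802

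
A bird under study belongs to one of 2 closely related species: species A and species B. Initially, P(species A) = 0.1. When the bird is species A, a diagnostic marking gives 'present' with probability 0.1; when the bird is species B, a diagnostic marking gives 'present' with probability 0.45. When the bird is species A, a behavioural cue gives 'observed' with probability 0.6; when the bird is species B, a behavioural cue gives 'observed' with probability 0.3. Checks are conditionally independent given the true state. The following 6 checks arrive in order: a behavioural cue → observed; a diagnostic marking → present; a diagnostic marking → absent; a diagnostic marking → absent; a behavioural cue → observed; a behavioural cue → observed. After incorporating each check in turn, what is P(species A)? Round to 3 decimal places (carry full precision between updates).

Apply Bayes' rule sequentially, carrying P(species A) forward.
After a behavioural cue='observed': P(species A) = 0.6·0.1000 / (0.6·0.1000 + 0.3·0.9000) ≈ 0.1818
After a diagnostic marking='present': P(species A) = 0.1·0.1818 / (0.1·0.1818 + 0.45·0.8182) ≈ 0.0471
After a diagnostic marking='absent': P(species A) = 0.9·0.0471 / (0.9·0.0471 + 0.55·0.9529) ≈ 0.0748
After a diagnostic marking='absent': P(species A) = 0.9·0.0748 / (0.9·0.0748 + 0.55·0.9252) ≈ 0.1168
After a behavioural cue='observed': P(species A) = 0.6·0.1168 / (0.6·0.1168 + 0.3·0.8832) ≈ 0.2092
After a behavioural cue='observed': P(species A) = 0.6·0.2092 / (0.6·0.2092 + 0.3·0.7908) ≈ 0.3459

0.346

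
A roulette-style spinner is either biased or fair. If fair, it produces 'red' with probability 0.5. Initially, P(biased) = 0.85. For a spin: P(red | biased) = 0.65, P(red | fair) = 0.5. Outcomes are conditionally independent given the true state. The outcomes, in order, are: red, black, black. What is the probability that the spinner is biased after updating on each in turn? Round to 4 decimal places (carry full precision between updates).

0.7831

Each posterior becomes the prior for the next update.
After 'red': P(biased) = 0.65·0.8500 / (0.65·0.8500 + 0.5·0.1500) ≈ 0.8805
After 'black': P(biased) = 0.35·0.8805 / (0.35·0.8805 + 0.5·0.1195) ≈ 0.8376
After 'black': P(biased) = 0.35·0.8376 / (0.35·0.8376 + 0.5·0.1624) ≈ 0.7831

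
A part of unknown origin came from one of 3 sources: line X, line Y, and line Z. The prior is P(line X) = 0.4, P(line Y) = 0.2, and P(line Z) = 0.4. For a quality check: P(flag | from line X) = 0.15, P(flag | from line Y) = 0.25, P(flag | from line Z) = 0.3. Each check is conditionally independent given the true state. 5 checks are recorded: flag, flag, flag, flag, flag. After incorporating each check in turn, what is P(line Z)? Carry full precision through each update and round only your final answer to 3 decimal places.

After 'flag': normaliser = 0.15·0.4000 + 0.25·0.2000 + 0.3·0.4000; P(line X) ≈ 0.2609, P(line Y) ≈ 0.2174, P(line Z) ≈ 0.5217
After 'flag': normaliser = 0.15·0.2609 + 0.25·0.2174 + 0.3·0.5217; P(line X) ≈ 0.1565, P(line Y) ≈ 0.2174, P(line Z) ≈ 0.6261
After 'flag': normaliser = 0.15·0.1565 + 0.25·0.2174 + 0.3·0.6261; P(line X) ≈ 0.0884, P(line Y) ≈ 0.2046, P(line Z) ≈ 0.7070
After 'flag': normaliser = 0.15·0.0884 + 0.25·0.2046 + 0.3·0.7070; P(line X) ≈ 0.0479, P(line Y) ≈ 0.1850, P(line Z) ≈ 0.7671
After 'flag': normaliser = 0.15·0.0479 + 0.25·0.1850 + 0.3·0.7671; P(line X) ≈ 0.0254, P(line Y) ≈ 0.1631, P(line Z) ≈ 0.8116

0.812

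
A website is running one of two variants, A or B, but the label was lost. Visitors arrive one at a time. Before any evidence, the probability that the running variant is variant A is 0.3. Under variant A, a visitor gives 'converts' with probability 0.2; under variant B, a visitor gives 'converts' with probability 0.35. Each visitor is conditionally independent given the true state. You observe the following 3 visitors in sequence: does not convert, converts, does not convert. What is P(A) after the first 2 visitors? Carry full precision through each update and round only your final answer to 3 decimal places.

Apply Bayes' rule sequentially, carrying P(A) forward.
After 'does not convert': P(A) = 0.8·0.3000 / (0.8·0.3000 + 0.65·0.7000) ≈ 0.3453
After 'converts': P(A) = 0.2·0.3453 / (0.2·0.3453 + 0.35·0.6547) ≈ 0.2316

0.232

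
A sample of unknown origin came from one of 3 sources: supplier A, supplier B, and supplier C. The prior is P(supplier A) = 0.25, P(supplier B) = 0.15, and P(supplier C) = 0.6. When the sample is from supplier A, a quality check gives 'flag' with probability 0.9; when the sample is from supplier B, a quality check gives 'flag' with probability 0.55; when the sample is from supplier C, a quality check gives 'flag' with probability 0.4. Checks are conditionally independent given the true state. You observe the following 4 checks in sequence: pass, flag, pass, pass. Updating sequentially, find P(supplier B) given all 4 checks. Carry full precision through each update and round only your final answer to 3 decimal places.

0.126

Each posterior becomes the prior for the next update.
After 'pass': normaliser = 0.1·0.2500 + 0.45·0.1500 + 0.6·0.6000; P(supplier A) ≈ 0.0552, P(supplier B) ≈ 0.1492, P(supplier C) ≈ 0.7956
After 'flag': normaliser = 0.9·0.0552 + 0.55·0.1492 + 0.4·0.7956; P(supplier A) ≈ 0.1105, P(supplier B) ≈ 0.1823, P(supplier C) ≈ 0.7072
After 'pass': normaliser = 0.1·0.1105 + 0.45·0.1823 + 0.6·0.7072; P(supplier A) ≈ 0.0214, P(supplier B) ≈ 0.1586, P(supplier C) ≈ 0.8201
After 'pass': normaliser = 0.1·0.0214 + 0.45·0.1586 + 0.6·0.8201; P(supplier A) ≈ 0.0038, P(supplier B) ≈ 0.1262, P(supplier C) ≈ 0.8700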